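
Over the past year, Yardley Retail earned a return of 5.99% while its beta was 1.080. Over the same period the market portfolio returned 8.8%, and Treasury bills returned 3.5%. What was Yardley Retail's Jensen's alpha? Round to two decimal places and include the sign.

-3.23%

Market excess return = 8.8% − 3.5% = 5.30%
CAPM benchmark = R_f + β(R_m − R_f) = 3.5% + 1.080 × 5.3% = 9.2240%
α = actual − benchmark = 5.99% − 9.2240% = -3.23%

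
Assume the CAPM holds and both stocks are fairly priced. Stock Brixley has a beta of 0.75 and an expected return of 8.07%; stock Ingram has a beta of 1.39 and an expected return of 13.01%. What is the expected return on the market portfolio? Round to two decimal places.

10.00%

Both satisfy E(R) = R_f + β·MRP, so the slope of the SML is
MRP = (13.01% − 8.07%) / (1.39 − 0.75) = 4.94% / 0.64 = 7.7188%
R_f = E(R_Brixley) − β_Brixley·MRP = 8.07% − 0.75 × 7.7188% = 2.2809%
E(R_m) = R_f + MRP = 2.2809% + 7.7188% = 10.00%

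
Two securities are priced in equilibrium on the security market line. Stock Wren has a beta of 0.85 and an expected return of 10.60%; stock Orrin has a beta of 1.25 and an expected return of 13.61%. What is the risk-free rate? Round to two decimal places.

Both satisfy E(R) = R_f + β·MRP, so the slope of the SML is
MRP = (13.61% − 10.60%) / (1.25 − 0.85) = 3.01% / 0.40 = 7.5250%
R_f = E(R_Wren) − β_Wren·MRP = 10.60% − 0.85 × 7.5250% = 4.2038%

4.20%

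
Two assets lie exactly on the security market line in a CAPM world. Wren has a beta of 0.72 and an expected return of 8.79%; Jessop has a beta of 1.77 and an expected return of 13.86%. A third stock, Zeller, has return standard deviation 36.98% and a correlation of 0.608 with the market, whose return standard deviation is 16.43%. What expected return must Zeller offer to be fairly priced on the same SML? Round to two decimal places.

11.92%

MRP = (13.86% − 8.79%) / (1.77 − 0.72) = 4.8286%
R_f = 8.79% − 0.72 × 4.8286% = 5.3134%
β_Zeller = ρ·σ_i/σ_m = 0.608 × 36.98 / 16.43 = 1.3685
E(R_Zeller) = R_f + β × MRP = 5.3134% + 1.3685 × 4.8286% = 11.92%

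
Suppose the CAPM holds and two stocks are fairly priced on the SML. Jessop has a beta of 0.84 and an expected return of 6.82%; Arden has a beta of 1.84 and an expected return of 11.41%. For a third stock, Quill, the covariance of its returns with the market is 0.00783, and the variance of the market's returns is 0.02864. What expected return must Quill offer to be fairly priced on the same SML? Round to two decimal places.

4.22%

MRP = (11.41% − 6.82%) / (1.84 − 0.84) = 4.5900%
R_f = 6.82% − 0.84 × 4.5900% = 2.9644%
β_Quill = Cov / Var(R_m) = 0.00783 / 0.02864 = 0.2734
E(R_Quill) = R_f + β × MRP = 2.9644% + 0.2734 × 4.5900% = 4.22%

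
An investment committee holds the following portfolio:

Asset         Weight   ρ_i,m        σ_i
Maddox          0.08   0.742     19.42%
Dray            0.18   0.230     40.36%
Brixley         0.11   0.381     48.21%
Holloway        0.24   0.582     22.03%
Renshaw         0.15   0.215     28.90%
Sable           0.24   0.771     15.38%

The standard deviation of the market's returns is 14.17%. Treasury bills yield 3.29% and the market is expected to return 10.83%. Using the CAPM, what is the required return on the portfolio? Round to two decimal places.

9.52%

β_Maddox = 0.742 × 19.42% / 14.17% = 1.0169
β_Dray = 0.230 × 40.36% / 14.17% = 0.6551
β_Brixley = 0.381 × 48.21% / 14.17% = 1.2963
β_Holloway = 0.582 × 22.03% / 14.17% = 0.9048
β_Renshaw = 0.215 × 28.90% / 14.17% = 0.4385
β_Sable = 0.771 × 15.38% / 14.17% = 0.8368
β_P = Σ w_i β_i = 0.08×1.0169 + 0.18×0.6551 + 0.11×1.2963 + 0.24×0.9048 + 0.15×0.4385 + 0.24×0.8368 = 0.8256
MRP = 10.83% − 3.29% = 7.54%
E(R_P) = R_f + β_P × MRP = 3.29% + 0.8256 × 7.54% = 9.52%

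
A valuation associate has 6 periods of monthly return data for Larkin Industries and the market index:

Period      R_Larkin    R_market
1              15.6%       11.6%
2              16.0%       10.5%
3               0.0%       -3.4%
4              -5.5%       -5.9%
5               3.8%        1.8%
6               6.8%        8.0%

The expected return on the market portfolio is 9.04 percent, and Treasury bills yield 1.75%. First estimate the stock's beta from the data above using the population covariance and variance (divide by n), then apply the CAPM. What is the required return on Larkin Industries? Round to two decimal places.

Mean R_i = (15.6 + 16.0 + 0.0 − 5.5 + 3.8 + 6.8) / 6 = 6.1167%
Mean R_m = (11.6 + 10.5 − 3.4 − 5.9 + 1.8 + 8.0) / 6 = 3.7667%
Σ(R_i − R̄_i)(R_m − R̄_m) = 304.4133  ⇒  Cov = 304.4133 / 6 = 50.7356
Σ(R_m − R̄_m)² = 273.2933  ⇒  Var(R_m) = 273.2933 / 6 = 45.5489
β = Cov / Var(R_m) = 50.7356 / 45.5489 = 1.1139
MRP = 9.04% − 1.75% = 7.29%
E(R) = R_f + β × MRP = 1.75% + 1.1139 × 7.29% = 9.87%

9.87%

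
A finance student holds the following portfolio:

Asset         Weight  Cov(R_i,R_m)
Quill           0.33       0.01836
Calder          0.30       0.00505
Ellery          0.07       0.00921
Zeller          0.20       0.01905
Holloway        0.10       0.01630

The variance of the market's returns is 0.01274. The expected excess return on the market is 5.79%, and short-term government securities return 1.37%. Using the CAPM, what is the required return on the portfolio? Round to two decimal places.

β_Quill = 0.01836 / 0.01274 = 1.4411
β_Calder = 0.00505 / 0.01274 = 0.3964
β_Ellery = 0.00921 / 0.01274 = 0.7229
β_Zeller = 0.01905 / 0.01274 = 1.4953
β_Holloway = 0.01630 / 0.01274 = 1.2794
β_P = Σ w_i β_i = 0.33×1.4411 + 0.30×0.3964 + 0.07×0.7229 + 0.20×1.4953 + 0.10×1.2794 = 1.0721
E(R_P) = R_f + β_P × MRP = 1.37% + 1.0721 × 5.79% = 7.58%

7.58%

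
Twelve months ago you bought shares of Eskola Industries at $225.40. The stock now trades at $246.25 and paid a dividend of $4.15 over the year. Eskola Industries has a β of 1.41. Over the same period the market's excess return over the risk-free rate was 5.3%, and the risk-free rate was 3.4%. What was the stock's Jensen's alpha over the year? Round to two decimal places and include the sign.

+0.22%

Realised HPR = (P1 + D1 − P0) / P0 = (246.25 + 4.15 − 225.40) / 225.40 = 25.00 / 225.40 = 11.0914%
CAPM required = R_f + β·MRP = 3.4% + 1.41 × 5.3% = 10.8730%
α = realised − required = 11.0914% − 10.8730% = +0.22%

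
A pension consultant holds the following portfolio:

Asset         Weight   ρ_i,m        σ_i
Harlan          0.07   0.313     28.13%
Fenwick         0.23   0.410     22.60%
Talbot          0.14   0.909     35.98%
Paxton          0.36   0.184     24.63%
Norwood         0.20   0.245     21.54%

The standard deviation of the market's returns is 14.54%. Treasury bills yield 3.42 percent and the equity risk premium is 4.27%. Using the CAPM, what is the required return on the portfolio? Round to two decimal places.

β_Harlan = 0.313 × 28.13% / 14.54% = 0.6055
β_Fenwick = 0.410 × 22.60% / 14.54% = 0.6373
β_Talbot = 0.909 × 35.98% / 14.54% = 2.2494
β_Paxton = 0.184 × 24.63% / 14.54% = 0.3117
β_Norwood = 0.245 × 21.54% / 14.54% = 0.3630
β_P = Σ w_i β_i = 0.07×0.6055 + 0.23×0.6373 + 0.14×2.2494 + 0.36×0.3117 + 0.20×0.3630 = 0.6887
E(R_P) = R_f + β_P × MRP = 3.42% + 0.6887 × 4.27% = 6.36%

6.36%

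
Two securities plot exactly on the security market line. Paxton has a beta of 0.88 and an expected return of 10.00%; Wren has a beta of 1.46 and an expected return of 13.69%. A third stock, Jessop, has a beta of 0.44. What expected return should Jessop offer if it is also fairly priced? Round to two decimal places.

MRP (SML slope) = (13.69% − 10.00%) / (1.46 − 0.88) = 3.69% / 0.58 = 6.3621%
R_f (intercept) = 10.00% − 0.88 × 6.3621% = 4.4014%
E(R_Jessop) = R_f + β × MRP = 4.4014% + 0.44 × 6.3621% = 7.20%

7.20%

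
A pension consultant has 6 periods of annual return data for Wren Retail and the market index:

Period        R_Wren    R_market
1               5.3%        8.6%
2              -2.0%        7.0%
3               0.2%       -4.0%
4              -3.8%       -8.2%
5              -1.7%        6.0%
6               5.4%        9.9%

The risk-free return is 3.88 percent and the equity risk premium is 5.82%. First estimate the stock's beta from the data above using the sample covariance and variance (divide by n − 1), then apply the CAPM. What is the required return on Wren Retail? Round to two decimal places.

Mean R_i = (5.3 − 2.0 + 0.2 − 3.8 − 1.7 + 5.4) / 6 = 0.5667%
Mean R_m = (8.6 + 7.0 − 4.0 − 8.2 + 6.0 + 9.9) / 6 = 3.2167%
Σ(R_i − R̄_i)(R_m − R̄_m) = 94.2633  ⇒  Cov = 94.2633 / 5 = 18.8527
Σ(R_m − R̄_m)² = 278.1283  ⇒  Var(R_m) = 278.1283 / 5 = 55.6257
β = Cov / Var(R_m) = 18.8527 / 55.6257 = 0.3389
E(R) = R_f + β × MRP = 3.88% + 0.3389 × 5.82% = 5.85%

5.85%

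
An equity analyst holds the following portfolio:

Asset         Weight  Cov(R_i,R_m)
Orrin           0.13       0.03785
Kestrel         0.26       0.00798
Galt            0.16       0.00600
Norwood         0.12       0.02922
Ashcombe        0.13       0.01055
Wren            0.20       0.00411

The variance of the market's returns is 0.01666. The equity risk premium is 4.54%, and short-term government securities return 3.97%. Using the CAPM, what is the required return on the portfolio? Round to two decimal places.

β_Orrin = 0.03785 / 0.01666 = 2.2719
β_Kestrel = 0.00798 / 0.01666 = 0.4790
β_Galt = 0.00600 / 0.01666 = 0.3601
β_Norwood = 0.02922 / 0.01666 = 1.7539
β_Ashcombe = 0.01055 / 0.01666 = 0.6333
β_Wren = 0.00411 / 0.01666 = 0.2467
β_P = Σ w_i β_i = 0.13×2.2719 + 0.26×0.4790 + 0.16×0.3601 + 0.12×1.7539 + 0.13×0.6333 + 0.20×0.2467 = 0.8196
E(R_P) = R_f + β_P × MRP = 3.97% + 0.8196 × 4.54% = 7.69%

7.69%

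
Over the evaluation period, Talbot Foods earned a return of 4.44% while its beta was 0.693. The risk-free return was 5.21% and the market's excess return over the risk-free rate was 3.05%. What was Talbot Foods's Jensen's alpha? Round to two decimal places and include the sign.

-2.88%

CAPM benchmark = R_f + β(R_m − R_f) = 5.21% + 0.693 × 3.05% = 7.32365%
α = actual − benchmark = 4.44% − 7.32365% = -2.88%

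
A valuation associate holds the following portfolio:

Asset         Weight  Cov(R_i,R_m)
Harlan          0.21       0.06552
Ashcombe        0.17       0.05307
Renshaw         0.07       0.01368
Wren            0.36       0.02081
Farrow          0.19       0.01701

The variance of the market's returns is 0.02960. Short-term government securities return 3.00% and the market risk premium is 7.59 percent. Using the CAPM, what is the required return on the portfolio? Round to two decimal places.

β_Harlan = 0.06552 / 0.02960 = 2.2135
β_Ashcombe = 0.05307 / 0.02960 = 1.7929
β_Renshaw = 0.01368 / 0.02960 = 0.4622
β_Wren = 0.02081 / 0.02960 = 0.7030
β_Farrow = 0.01701 / 0.02960 = 0.5747
β_P = Σ w_i β_i = 0.21×2.2135 + 0.17×1.7929 + 0.07×0.4622 + 0.36×0.7030 + 0.19×0.5747 = 1.1643
E(R_P) = R_f + β_P × MRP = 3.00% + 1.1643 × 7.59% = 11.84%

11.84%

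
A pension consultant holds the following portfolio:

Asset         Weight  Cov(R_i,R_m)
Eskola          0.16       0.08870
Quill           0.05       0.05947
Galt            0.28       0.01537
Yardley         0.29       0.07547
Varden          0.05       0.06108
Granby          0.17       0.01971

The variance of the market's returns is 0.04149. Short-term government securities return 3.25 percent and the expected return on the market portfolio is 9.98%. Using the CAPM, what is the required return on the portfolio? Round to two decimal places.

β_Eskola = 0.08870 / 0.04149 = 2.1379
β_Quill = 0.05947 / 0.04149 = 1.4334
β_Galt = 0.01537 / 0.04149 = 0.3705
β_Yardley = 0.07547 / 0.04149 = 1.8190
β_Varden = 0.06108 / 0.04149 = 1.4722
β_Granby = 0.01971 / 0.04149 = 0.4751
β_P = Σ w_i β_i = 0.16×2.1379 + 0.05×1.4334 + 0.28×0.3705 + 0.29×1.8190 + 0.05×1.4722 + 0.17×0.4751 = 1.1994
MRP = 9.98% − 3.25% = 6.73%
E(R_P) = R_f + β_P × MRP = 3.25% + 1.1994 × 6.73% = 11.32%

11.32%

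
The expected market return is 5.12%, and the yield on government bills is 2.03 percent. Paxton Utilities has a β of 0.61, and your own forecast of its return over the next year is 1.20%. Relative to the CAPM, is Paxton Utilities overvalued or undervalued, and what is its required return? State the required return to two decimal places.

MRP = 5.12% − 2.03% = 3.09%
Required return = R_f + β·MRP = 2.03% + 0.61 × 3.09% = 3.91%
Forecast 1.20% < required 3.91% → the stock plots below the SML → overvalued.

Overvalued; required return 3.91%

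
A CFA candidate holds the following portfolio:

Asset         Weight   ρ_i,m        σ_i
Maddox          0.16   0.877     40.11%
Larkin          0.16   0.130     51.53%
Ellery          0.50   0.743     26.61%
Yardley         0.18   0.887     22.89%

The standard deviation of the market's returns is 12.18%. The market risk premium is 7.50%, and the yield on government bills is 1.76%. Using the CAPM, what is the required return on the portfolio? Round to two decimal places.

14.22%

β_Maddox = 0.877 × 40.11% / 12.18% = 2.8881
β_Larkin = 0.130 × 51.53% / 12.18% = 0.5500
β_Ellery = 0.743 × 26.61% / 12.18% = 1.6233
β_Yardley = 0.887 × 22.89% / 12.18% = 1.6669
β_P = Σ w_i β_i = 0.16×2.8881 + 0.16×0.5500 + 0.50×1.6233 + 0.18×1.6669 = 1.6618
E(R_P) = R_f + β_P × MRP = 1.76% + 1.6618 × 7.50% = 14.22%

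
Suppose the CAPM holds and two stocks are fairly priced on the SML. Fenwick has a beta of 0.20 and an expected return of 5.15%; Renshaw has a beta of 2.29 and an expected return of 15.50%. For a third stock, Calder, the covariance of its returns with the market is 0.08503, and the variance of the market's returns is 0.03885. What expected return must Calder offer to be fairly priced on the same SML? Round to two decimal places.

15.00%

MRP = (15.50% − 5.15%) / (2.29 − 0.20) = 4.9522%
R_f = 5.15% − 0.20 × 4.9522% = 4.1596%
β_Calder = Cov / Var(R_m) = 0.08503 / 0.03885 = 2.1887
E(R_Calder) = R_f + β × MRP = 4.1596% + 2.1887 × 4.9522% = 15.00%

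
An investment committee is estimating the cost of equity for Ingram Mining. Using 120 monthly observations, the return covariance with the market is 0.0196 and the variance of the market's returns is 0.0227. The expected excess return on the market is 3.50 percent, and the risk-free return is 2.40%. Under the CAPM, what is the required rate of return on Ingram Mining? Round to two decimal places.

β = Cov(R_i, R_m) / Var(R_m) = 0.0196 / 0.0227 = 0.8634
E(R) = R_f + β × MRP = 2.40% + 0.8634 × 3.50% = 5.42%

5.42%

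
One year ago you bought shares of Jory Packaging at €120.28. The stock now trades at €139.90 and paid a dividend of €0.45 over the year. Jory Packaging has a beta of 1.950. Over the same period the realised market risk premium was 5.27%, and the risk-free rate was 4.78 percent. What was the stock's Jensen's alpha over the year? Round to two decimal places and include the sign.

Realised HPR = (P1 + D1 − P0) / P0 = (139.90 + 0.45 − 120.28) / 120.28 = 20.07 / 120.28 = 16.6861%
CAPM required = R_f + β·MRP = 4.78% + 1.950 × 5.27% = 15.05650%
α = realised − required = 16.6861% − 15.05650% = +1.63%

+1.63%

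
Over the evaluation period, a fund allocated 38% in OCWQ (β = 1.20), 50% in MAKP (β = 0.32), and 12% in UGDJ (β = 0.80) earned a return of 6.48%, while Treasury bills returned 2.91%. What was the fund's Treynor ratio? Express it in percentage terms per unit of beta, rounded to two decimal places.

β_P = 0.38×1.20 + 0.50×0.32 + 0.12×0.80 = 0.7120
Treynor = (R_P − R_f) / β_P = (6.48% − 2.91%) / 0.7120 = 3.57% / 0.7120 = 5.01%

5.01%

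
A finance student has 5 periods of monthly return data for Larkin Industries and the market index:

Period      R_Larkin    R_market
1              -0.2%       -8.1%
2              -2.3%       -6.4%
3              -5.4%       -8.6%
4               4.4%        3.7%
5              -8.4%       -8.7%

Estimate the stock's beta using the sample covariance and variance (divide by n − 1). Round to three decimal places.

0.761

Mean R_i = (-0.2 − 2.3 − 5.4 + 4.4 − 8.4) / 5 = -2.3800%
Mean R_m = (-8.1 − 6.4 − 8.6 + 3.7 − 8.7) / 5 = -5.6200%
Σ(R_i − R̄_i)(R_m − R̄_m) = 85.2620  ⇒  Cov = 85.2620 / 4 = 21.3155
Σ(R_m − R̄_m)² = 111.9880  ⇒  Var(R_m) = 111.9880 / 4 = 27.9970
β = Cov / Var(R_m) = 21.3155 / 27.9970 = 0.7613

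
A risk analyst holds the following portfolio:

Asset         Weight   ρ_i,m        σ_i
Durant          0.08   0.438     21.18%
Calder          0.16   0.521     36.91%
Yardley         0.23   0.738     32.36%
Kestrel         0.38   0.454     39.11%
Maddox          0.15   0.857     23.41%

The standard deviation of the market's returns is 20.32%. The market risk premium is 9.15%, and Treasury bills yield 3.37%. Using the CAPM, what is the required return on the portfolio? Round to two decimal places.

β_Durant = 0.438 × 21.18% / 20.32% = 0.4565
β_Calder = 0.521 × 36.91% / 20.32% = 0.9464
β_Yardley = 0.738 × 32.36% / 20.32% = 1.1753
β_Kestrel = 0.454 × 39.11% / 20.32% = 0.8738
β_Maddox = 0.857 × 23.41% / 20.32% = 0.9873
β_P = Σ w_i β_i = 0.08×0.4565 + 0.16×0.9464 + 0.23×1.1753 + 0.38×0.8738 + 0.15×0.9873 = 0.9384
E(R_P) = R_f + β_P × MRP = 3.37% + 0.9384 × 9.15% = 11.96%

11.96%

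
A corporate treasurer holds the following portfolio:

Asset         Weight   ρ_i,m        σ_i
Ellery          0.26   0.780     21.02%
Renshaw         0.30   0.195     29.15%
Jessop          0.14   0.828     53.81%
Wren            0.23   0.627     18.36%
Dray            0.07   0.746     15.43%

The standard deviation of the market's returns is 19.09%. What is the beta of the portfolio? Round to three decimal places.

β_Ellery = 0.780 × 21.02% / 19.09% = 0.8589
β_Renshaw = 0.195 × 29.15% / 19.09% = 0.2978
β_Jessop = 0.828 × 53.81% / 19.09% = 2.3339
β_Wren = 0.627 × 18.36% / 19.09% = 0.6030
β_Dray = 0.746 × 15.43% / 19.09% = 0.6030
β_P = Σ w_i β_i = 0.26×0.8589 + 0.30×0.2978 + 0.14×2.3339 + 0.23×0.6030 + 0.07×0.6030 = 0.8203

0.820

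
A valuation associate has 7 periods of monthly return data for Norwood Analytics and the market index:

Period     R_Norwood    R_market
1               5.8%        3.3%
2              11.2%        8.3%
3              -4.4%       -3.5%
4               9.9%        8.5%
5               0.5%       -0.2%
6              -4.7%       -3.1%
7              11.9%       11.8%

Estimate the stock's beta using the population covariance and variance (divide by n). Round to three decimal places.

1.157

Mean R_i = (5.8 + 11.2 − 4.4 + 9.9 + 0.5 − 4.7 + 11.9) / 7 = 4.3143%
Mean R_m = (3.3 + 8.3 − 3.5 + 8.5 − 0.2 − 3.1 + 11.8) / 7 = 3.5857%
Σ(R_i − R̄_i)(R_m − R̄_m) = 258.2514  ⇒  Cov = 258.2514 / 7 = 36.8931
Σ(R_m − R̄_m)² = 223.1686  ⇒  Var(R_m) = 223.1686 / 7 = 31.8812
β = Cov / Var(R_m) = 36.8931 / 31.8812 = 1.1572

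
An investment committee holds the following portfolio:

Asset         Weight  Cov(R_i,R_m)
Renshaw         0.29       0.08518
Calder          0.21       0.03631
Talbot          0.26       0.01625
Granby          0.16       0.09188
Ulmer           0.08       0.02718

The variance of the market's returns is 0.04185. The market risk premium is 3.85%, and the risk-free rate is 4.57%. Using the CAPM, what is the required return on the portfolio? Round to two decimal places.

β_Renshaw = 0.08518 / 0.04185 = 2.0354
β_Calder = 0.03631 / 0.04185 = 0.8676
β_Talbot = 0.01625 / 0.04185 = 0.3883
β_Granby = 0.09188 / 0.04185 = 2.1955
β_Ulmer = 0.02718 / 0.04185 = 0.6495
β_P = Σ w_i β_i = 0.29×2.0354 + 0.21×0.8676 + 0.26×0.3883 + 0.16×2.1955 + 0.08×0.6495 = 1.2767
E(R_P) = R_f + β_P × MRP = 4.57% + 1.2767 × 3.85% = 9.49%

9.49%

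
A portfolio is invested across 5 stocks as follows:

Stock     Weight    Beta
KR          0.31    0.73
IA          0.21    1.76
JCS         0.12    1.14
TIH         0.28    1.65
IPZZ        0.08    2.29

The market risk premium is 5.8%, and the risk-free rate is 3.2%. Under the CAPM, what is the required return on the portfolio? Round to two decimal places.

β_P = Σ w_i β_i = 0.31×0.73 + 0.21×1.76 + 0.12×1.14 + 0.28×1.65 + 0.08×2.29 = 1.3779
E(R_P) = R_f + β_P × MRP = 3.2% + 1.3779 × 5.8% = 11.19%

11.19%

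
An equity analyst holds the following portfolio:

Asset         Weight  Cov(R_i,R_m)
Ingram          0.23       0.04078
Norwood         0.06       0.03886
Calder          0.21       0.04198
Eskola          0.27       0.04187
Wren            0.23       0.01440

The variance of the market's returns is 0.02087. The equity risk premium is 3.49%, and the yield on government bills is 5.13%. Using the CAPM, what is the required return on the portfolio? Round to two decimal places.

β_Ingram = 0.04078 / 0.02087 = 1.9540
β_Norwood = 0.03886 / 0.02087 = 1.8620
β_Calder = 0.04198 / 0.02087 = 2.0115
β_Eskola = 0.04187 / 0.02087 = 2.0062
β_Wren = 0.01440 / 0.02087 = 0.6900
β_P = Σ w_i β_i = 0.23×1.9540 + 0.06×1.8620 + 0.21×2.0115 + 0.27×2.0062 + 0.23×0.6900 = 1.6839
E(R_P) = R_f + β_P × MRP = 5.13% + 1.6839 × 3.49% = 11.01%

11.01%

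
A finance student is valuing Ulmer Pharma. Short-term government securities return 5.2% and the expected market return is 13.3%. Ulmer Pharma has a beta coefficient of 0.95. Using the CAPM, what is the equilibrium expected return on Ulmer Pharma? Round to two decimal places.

12.90%

Market risk premium = E(R_m) − R_f = 13.3% − 5.2% = 8.10%
E(R) = R_f + β × MRP = 5.2% + 0.95 × 8.1% = 12.90%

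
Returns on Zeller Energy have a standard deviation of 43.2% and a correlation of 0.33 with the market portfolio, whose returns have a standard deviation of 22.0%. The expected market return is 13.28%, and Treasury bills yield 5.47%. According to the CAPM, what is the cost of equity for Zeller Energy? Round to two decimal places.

10.53%

β = ρ × σ_i / σ_m = 0.33 × 43.2% / 22.0% = 0.6480
MRP = 13.28% − 5.47% = 7.81%
E(R) = 5.47% + 0.6480 × 7.81% = 10.53%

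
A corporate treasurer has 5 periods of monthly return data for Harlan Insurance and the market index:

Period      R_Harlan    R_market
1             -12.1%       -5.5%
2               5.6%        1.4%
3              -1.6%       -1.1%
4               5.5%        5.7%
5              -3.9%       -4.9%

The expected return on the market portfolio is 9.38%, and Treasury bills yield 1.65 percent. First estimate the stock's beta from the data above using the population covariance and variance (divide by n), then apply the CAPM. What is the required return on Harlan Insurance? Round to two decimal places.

Mean R_i = (-12.1 + 5.6 − 1.6 + 5.5 − 3.9) / 5 = -1.3000%
Mean R_m = (-5.5 + 1.4 − 1.1 + 5.7 − 4.9) / 5 = -0.8800%
Σ(R_i − R̄_i)(R_m − R̄_m) = 120.8900  ⇒  Cov = 120.8900 / 5 = 24.1780
Σ(R_m − R̄_m)² = 86.0480  ⇒  Var(R_m) = 86.0480 / 5 = 17.2096
β = Cov / Var(R_m) = 24.1780 / 17.2096 = 1.4049
MRP = 9.38% − 1.65% = 7.73%
E(R) = R_f + β × MRP = 1.65% + 1.4049 × 7.73% = 12.51%

12.51%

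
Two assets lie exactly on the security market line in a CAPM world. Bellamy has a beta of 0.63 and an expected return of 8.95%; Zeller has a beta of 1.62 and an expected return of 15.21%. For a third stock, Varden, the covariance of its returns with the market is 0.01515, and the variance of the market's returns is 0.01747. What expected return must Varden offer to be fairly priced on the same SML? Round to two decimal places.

MRP = (15.21% − 8.95%) / (1.62 − 0.63) = 6.3232%
R_f = 8.95% − 0.63 × 6.3232% = 4.9664%
β_Varden = Cov / Var(R_m) = 0.01515 / 0.01747 = 0.8672
E(R_Varden) = R_f + β × MRP = 4.9664% + 0.8672 × 6.3232% = 10.45%

10.45%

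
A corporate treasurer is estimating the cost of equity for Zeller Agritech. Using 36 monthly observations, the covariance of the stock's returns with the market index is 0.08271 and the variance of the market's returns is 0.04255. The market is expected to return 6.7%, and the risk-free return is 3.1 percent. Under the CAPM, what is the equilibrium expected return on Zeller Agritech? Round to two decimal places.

β = Cov(R_i, R_m) / Var(R_m) = 0.08271 / 0.04255 = 1.9438
MRP = 6.7% − 3.1% = 3.60%
E(R) = R_f + β × MRP = 3.1% + 1.9438 × 3.6% = 10.10%

10.10%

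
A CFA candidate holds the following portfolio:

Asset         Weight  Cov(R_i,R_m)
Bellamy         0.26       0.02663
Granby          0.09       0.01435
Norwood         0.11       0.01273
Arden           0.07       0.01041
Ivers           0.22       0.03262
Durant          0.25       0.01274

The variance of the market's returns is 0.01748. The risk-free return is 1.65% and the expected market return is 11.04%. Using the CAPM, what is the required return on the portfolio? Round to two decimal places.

β_Bellamy = 0.02663 / 0.01748 = 1.5235
β_Granby = 0.01435 / 0.01748 = 0.8209
β_Norwood = 0.01273 / 0.01748 = 0.7283
β_Arden = 0.01041 / 0.01748 = 0.5955
β_Ivers = 0.03262 / 0.01748 = 1.8661
β_Durant = 0.01274 / 0.01748 = 0.7288
β_P = Σ w_i β_i = 0.26×1.5235 + 0.09×0.8209 + 0.11×0.7283 + 0.07×0.5955 + 0.22×1.8661 + 0.25×0.7288 = 1.1845
MRP = 11.04% − 1.65% = 9.39%
E(R_P) = R_f + β_P × MRP = 1.65% + 1.1845 × 9.39% = 12.77%

12.77%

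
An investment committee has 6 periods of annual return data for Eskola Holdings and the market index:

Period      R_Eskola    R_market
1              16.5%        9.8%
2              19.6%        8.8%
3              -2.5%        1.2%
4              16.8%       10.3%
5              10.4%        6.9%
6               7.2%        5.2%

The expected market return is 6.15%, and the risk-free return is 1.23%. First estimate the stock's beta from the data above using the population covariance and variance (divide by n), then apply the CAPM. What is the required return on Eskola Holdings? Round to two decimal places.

Mean R_i = (16.5 + 19.6 − 2.5 + 16.8 + 10.4 + 7.2) / 6 = 11.3333%
Mean R_m = (9.8 + 8.8 + 1.2 + 10.3 + 6.9 + 5.2) / 6 = 7.0333%
Σ(R_i − R̄_i)(R_m − R̄_m) = 135.1533  ⇒  Cov = 135.1533 / 6 = 22.5256
Σ(R_m − R̄_m)² = 58.8533  ⇒  Var(R_m) = 58.8533 / 6 = 9.8089
β = Cov / Var(R_m) = 22.5256 / 9.8089 = 2.2964
MRP = 6.15% − 1.23% = 4.92%
E(R) = R_f + β × MRP = 1.23% + 2.2964 × 4.92% = 12.53%

12.53%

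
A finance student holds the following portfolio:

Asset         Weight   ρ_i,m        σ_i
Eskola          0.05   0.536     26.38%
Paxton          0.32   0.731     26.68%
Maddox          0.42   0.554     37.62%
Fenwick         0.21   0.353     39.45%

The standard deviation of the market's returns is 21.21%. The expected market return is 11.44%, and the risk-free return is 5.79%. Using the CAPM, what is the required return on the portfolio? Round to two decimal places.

10.75%

β_Eskola = 0.536 × 26.38% / 21.21% = 0.6667
β_Paxton = 0.731 × 26.68% / 21.21% = 0.9195
β_Maddox = 0.554 × 37.62% / 21.21% = 0.9826
β_Fenwick = 0.353 × 39.45% / 21.21% = 0.6566
β_P = Σ w_i β_i = 0.05×0.6667 + 0.32×0.9195 + 0.42×0.9826 + 0.21×0.6566 = 0.8782
MRP = 11.44% − 5.79% = 5.65%
E(R_P) = R_f + β_P × MRP = 5.79% + 0.8782 × 5.65% = 10.75%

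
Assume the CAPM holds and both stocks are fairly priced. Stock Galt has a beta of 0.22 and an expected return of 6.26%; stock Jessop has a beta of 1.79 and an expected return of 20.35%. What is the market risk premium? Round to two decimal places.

8.97%

Both satisfy E(R) = R_f + β·MRP, so the slope of the SML is
MRP = (20.35% − 6.26%) / (1.79 − 0.22) = 14.09% / 1.57 = 8.9745%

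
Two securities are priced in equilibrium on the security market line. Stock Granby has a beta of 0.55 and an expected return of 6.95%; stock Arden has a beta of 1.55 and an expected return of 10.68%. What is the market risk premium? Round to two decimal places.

Both satisfy E(R) = R_f + β·MRP, so the slope of the SML is
MRP = (10.68% − 6.95%) / (1.55 − 0.55) = 3.73% / 1.00 = 3.7300%

3.73%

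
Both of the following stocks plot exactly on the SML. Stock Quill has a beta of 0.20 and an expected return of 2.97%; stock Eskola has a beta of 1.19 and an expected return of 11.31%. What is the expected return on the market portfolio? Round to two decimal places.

9.71%

Both satisfy E(R) = R_f + β·MRP, so the slope of the SML is
MRP = (11.31% − 2.97%) / (1.19 − 0.20) = 8.34% / 0.99 = 8.4242%
R_f = E(R_Quill) − β_Quill·MRP = 2.97% − 0.20 × 8.4242% = 1.2852%
E(R_m) = R_f + MRP = 1.2852% + 8.4242% = 9.71%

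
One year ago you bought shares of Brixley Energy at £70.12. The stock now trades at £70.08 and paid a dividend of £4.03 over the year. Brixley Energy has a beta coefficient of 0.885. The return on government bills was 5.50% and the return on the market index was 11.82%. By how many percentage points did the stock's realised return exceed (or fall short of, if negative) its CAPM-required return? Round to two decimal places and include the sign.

Realised HPR = (P1 + D1 − P0) / P0 = (70.08 + 4.03 − 70.12) / 70.12 = 3.99 / 70.12 = 5.6902%
MRP = 11.82% − 5.50% = 6.32%
CAPM required = R_f + β·MRP = 5.50% + 0.885 × 6.32% = 11.09320%
α = realised − required = 5.6902% − 11.09320% = -5.40%

-5.40%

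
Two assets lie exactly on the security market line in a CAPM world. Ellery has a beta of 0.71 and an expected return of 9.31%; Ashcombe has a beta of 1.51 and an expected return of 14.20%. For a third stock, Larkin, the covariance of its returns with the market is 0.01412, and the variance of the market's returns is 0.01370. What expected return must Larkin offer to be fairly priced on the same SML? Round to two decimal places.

MRP = (14.20% − 9.31%) / (1.51 − 0.71) = 6.1125%
R_f = 9.31% − 0.71 × 6.1125% = 4.9701%
β_Larkin = Cov / Var(R_m) = 0.01412 / 0.01370 = 1.0307
E(R_Larkin) = R_f + β × MRP = 4.9701% + 1.0307 × 6.1125% = 11.27%

11.27%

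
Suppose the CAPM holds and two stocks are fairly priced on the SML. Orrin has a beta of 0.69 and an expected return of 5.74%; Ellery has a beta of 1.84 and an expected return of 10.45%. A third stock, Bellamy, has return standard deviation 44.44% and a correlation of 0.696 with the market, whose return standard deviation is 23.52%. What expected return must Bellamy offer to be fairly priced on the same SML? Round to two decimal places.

8.30%

MRP = (10.45% − 5.74%) / (1.84 − 0.69) = 4.0957%
R_f = 5.74% − 0.69 × 4.0957% = 2.9140%
β_Bellamy = ρ·σ_i/σ_m = 0.696 × 44.44 / 23.52 = 1.3151
E(R_Bellamy) = R_f + β × MRP = 2.9140% + 1.3151 × 4.0957% = 8.30%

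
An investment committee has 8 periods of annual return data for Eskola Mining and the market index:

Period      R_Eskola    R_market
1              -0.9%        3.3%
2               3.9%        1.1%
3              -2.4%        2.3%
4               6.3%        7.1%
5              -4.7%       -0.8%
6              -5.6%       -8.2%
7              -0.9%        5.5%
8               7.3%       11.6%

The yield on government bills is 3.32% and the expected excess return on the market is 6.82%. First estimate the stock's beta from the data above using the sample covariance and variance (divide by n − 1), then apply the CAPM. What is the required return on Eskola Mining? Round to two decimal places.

Mean R_i = (-0.9 + 3.9 − 2.4 + 6.3 − 4.7 − 5.6 − 0.9 + 7.3) / 8 = 0.3750%
Mean R_m = (3.3 + 1.1 + 2.3 + 7.1 − 0.8 − 8.2 + 5.5 + 11.6) / 8 = 2.7375%
Σ(R_i − R̄_i)(R_m − R̄_m) = 161.7275  ⇒  Cov = 161.7275 / 7 = 23.1039
Σ(R_m − R̄_m)² = 240.5388  ⇒  Var(R_m) = 240.5388 / 7 = 34.3627
β = Cov / Var(R_m) = 23.1039 / 34.3627 = 0.6724
E(R) = R_f + β × MRP = 3.32% + 0.6724 × 6.82% = 7.91%

7.91%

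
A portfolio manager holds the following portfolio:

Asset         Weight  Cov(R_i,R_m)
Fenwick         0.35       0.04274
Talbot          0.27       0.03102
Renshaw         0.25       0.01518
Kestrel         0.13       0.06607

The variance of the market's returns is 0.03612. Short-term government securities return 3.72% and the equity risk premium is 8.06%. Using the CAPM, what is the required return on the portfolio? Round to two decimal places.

11.69%

β_Fenwick = 0.04274 / 0.03612 = 1.1833
β_Talbot = 0.03102 / 0.03612 = 0.8588
β_Renshaw = 0.01518 / 0.03612 = 0.4203
β_Kestrel = 0.06607 / 0.03612 = 1.8292
β_P = Σ w_i β_i = 0.35×1.1833 + 0.27×0.8588 + 0.25×0.4203 + 0.13×1.8292 = 0.9889
E(R_P) = R_f + β_P × MRP = 3.72% + 0.9889 × 8.06% = 11.69%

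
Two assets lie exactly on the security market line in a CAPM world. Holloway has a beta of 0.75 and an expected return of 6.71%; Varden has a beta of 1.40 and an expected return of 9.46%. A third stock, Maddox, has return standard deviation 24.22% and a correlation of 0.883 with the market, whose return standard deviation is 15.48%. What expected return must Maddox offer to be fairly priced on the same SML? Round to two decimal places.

MRP = (9.46% − 6.71%) / (1.40 − 0.75) = 4.2308%
R_f = 6.71% − 0.75 × 4.2308% = 3.5369%
β_Maddox = ρ·σ_i/σ_m = 0.883 × 24.22 / 15.48 = 1.3815
E(R_Maddox) = R_f + β × MRP = 3.5369% + 1.3815 × 4.2308% = 9.38%

9.38%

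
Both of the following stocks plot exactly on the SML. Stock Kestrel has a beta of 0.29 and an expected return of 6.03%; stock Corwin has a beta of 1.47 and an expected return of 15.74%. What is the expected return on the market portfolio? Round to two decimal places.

11.87%

Both satisfy E(R) = R_f + β·MRP, so the slope of the SML is
MRP = (15.74% − 6.03%) / (1.47 − 0.29) = 9.71% / 1.18 = 8.2288%
R_f = E(R_Kestrel) − β_Kestrel·MRP = 6.03% − 0.29 × 8.2288% = 3.6436%
E(R_m) = R_f + MRP = 3.6436% + 8.2288% = 11.87%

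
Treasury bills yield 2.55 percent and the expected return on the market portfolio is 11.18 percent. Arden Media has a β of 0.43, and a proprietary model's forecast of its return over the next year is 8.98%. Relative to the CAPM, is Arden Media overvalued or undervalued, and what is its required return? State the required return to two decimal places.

MRP = 11.18% − 2.55% = 8.63%
Required return = R_f + β·MRP = 2.55% + 0.43 × 8.63% = 6.26%
Forecast 8.98% > required 6.26% → the stock plots above the SML → undervalued.

Undervalued; required return 6.26%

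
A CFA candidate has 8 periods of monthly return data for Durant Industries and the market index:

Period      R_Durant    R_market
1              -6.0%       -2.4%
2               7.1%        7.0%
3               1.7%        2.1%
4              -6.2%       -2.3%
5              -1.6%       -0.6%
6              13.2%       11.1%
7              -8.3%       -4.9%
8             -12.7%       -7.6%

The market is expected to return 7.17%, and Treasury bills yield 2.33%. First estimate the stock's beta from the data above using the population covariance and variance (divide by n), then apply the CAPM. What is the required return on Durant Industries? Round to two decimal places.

8.99%

Mean R_i = (-6.0 + 7.1 + 1.7 − 6.2 − 1.6 + 13.2 − 8.3 − 12.7) / 8 = -1.6000%
Mean R_m = (-2.4 + 7.0 + 2.1 − 2.3 − 0.6 + 11.1 − 4.9 − 7.6) / 8 = 0.3000%
Σ(R_i − R̄_i)(R_m − R̄_m) = 370.4400  ⇒  Cov = 370.4400 / 8 = 46.3050
Σ(R_m − R̄_m)² = 269.0800  ⇒  Var(R_m) = 269.0800 / 8 = 33.6350
β = Cov / Var(R_m) = 46.3050 / 33.6350 = 1.3767
MRP = 7.17% − 2.33% = 4.84%
E(R) = R_f + β × MRP = 2.33% + 1.3767 × 4.84% = 8.99%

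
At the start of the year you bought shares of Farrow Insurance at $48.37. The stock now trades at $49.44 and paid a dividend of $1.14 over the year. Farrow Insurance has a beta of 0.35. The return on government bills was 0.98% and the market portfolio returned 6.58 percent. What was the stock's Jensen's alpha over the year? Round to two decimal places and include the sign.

+1.63%

Realised HPR = (P1 + D1 − P0) / P0 = (49.44 + 1.14 − 48.37) / 48.37 = 2.21 / 48.37 = 4.5689%
MRP = 6.58% − 0.98% = 5.60%
CAPM required = R_f + β·MRP = 0.98% + 0.35 × 5.60% = 2.9400%
α = realised − required = 4.5689% − 2.9400% = +1.63%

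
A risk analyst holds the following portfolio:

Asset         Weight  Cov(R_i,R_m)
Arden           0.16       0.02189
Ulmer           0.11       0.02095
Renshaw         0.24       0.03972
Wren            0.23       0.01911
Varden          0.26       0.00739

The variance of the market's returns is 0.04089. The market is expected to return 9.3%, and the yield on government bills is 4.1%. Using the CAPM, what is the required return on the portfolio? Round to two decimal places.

β_Arden = 0.02189 / 0.04089 = 0.5353
β_Ulmer = 0.02095 / 0.04089 = 0.5124
β_Renshaw = 0.03972 / 0.04089 = 0.9714
β_Wren = 0.01911 / 0.04089 = 0.4674
β_Varden = 0.00739 / 0.04089 = 0.1807
β_P = Σ w_i β_i = 0.16×0.5353 + 0.11×0.5124 + 0.24×0.9714 + 0.23×0.4674 + 0.26×0.1807 = 0.5296
MRP = 9.3% − 4.1% = 5.20%
E(R_P) = R_f + β_P × MRP = 4.1% + 0.5296 × 5.2% = 6.85%

6.85%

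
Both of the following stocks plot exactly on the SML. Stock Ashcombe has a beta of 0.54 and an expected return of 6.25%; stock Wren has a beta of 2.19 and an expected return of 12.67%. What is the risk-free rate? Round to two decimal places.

4.15%

Both satisfy E(R) = R_f + β·MRP, so the slope of the SML is
MRP = (12.67% − 6.25%) / (2.19 − 0.54) = 6.42% / 1.65 = 3.8909%
R_f = E(R_Ashcombe) − β_Ashcombe·MRP = 6.25% − 0.54 × 3.8909% = 4.1489%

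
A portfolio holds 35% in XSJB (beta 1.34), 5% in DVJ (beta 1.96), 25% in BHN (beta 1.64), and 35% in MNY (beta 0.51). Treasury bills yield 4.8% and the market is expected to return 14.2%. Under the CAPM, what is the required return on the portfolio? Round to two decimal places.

15.66%

β_P = Σ w_i β_i = 0.35×1.34 + 0.05×1.96 + 0.25×1.64 + 0.35×0.51 = 1.1555
MRP = 14.2% − 4.8% = 9.40%
E(R_P) = R_f + β_P × MRP = 4.8% + 1.1555 × 9.4% = 15.66%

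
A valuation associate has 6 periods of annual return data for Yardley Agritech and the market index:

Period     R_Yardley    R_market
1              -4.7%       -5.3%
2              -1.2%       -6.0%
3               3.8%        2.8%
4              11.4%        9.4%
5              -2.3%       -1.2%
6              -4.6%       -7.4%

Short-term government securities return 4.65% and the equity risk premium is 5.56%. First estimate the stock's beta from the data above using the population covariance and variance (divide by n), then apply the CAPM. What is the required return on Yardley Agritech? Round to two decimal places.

9.76%

Mean R_i = (-4.7 − 1.2 + 3.8 + 11.4 − 2.3 − 4.6) / 6 = 0.4000%
Mean R_m = (-5.3 − 6.0 + 2.8 + 9.4 − 1.2 − 7.4) / 6 = -1.2833%
Σ(R_i − R̄_i)(R_m − R̄_m) = 189.7900  ⇒  Cov = 189.7900 / 6 = 31.6317
Σ(R_m − R̄_m)² = 206.6083  ⇒  Var(R_m) = 206.6083 / 6 = 34.4347
β = Cov / Var(R_m) = 31.6317 / 34.4347 = 0.9186
E(R) = R_f + β × MRP = 4.65% + 0.9186 × 5.56% = 9.76%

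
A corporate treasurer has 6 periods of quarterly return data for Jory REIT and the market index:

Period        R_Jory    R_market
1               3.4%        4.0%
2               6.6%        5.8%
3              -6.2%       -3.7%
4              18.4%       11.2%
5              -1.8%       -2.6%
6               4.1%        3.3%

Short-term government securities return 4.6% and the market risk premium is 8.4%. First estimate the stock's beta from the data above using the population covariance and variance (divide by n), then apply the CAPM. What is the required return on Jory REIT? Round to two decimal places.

Mean R_i = (3.4 + 6.6 − 6.2 + 18.4 − 1.8 + 4.1) / 6 = 4.0833%
Mean R_m = (4.0 + 5.8 − 3.7 + 11.2 − 2.6 + 3.3) / 6 = 3.0000%
Σ(R_i − R̄_i)(R_m − R̄_m) = 225.6100  ⇒  Cov = 225.6100 / 6 = 37.6017
Σ(R_m − R̄_m)² = 152.4200  ⇒  Var(R_m) = 152.4200 / 6 = 25.4033
β = Cov / Var(R_m) = 37.6017 / 25.4033 = 1.4802
E(R) = R_f + β × MRP = 4.6% + 1.4802 × 8.4% = 17.03%

17.03%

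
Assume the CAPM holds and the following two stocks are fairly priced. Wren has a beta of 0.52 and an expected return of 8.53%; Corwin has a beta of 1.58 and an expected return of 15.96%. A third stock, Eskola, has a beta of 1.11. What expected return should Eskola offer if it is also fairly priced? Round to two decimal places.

MRP (SML slope) = (15.96% − 8.53%) / (1.58 − 0.52) = 7.43% / 1.06 = 7.0094%
R_f (intercept) = 8.53% − 0.52 × 7.0094% = 4.8851%
E(R_Eskola) = R_f + β × MRP = 4.8851% + 1.11 × 7.0094% = 12.67%

12.67%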